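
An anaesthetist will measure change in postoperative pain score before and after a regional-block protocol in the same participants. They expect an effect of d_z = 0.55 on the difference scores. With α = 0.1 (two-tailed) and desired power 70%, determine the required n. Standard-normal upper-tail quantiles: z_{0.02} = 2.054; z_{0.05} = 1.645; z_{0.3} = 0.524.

For a paired (one-sample on differences) test: n = ((z_{α/2} + z_β) / d)².
z_{α/2} + z_β = 1.645 + 0.524 = 2.169.
n = (2.169 / 0.55)² = 3.944² = 15.55.
Round up.

n = 16 pairs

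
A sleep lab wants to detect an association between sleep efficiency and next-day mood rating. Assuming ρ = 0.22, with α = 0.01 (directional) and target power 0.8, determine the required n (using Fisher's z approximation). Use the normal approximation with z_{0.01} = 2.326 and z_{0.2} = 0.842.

Fisher's z: C = ½·ln((1+r)/(1−r)) = ½·ln(1.5641) = 0.2237.
n = ((z_{α} + z_β)/C)² + 3.
(2.326 + 0.842) / 0.2237 = 3.168 / 0.2237 = 14.162.
n = 14.162² + 3 = 200.56 + 3 = 203.6.
Round up.

n = 204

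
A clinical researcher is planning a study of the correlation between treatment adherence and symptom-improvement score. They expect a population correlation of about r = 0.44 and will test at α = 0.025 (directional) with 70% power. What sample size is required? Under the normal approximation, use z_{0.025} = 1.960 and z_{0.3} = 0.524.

n = 31

Fisher's z: C = ½·ln((1+r)/(1−r)) = ½·ln(2.5714) = 0.4722.
n = ((z_{α} + z_β)/C)² + 3.
(1.960 + 0.524) / 0.4722 = 2.484 / 0.4722 = 5.260.
n = 5.260² + 3 = 27.67 + 3 = 30.7.
Round up.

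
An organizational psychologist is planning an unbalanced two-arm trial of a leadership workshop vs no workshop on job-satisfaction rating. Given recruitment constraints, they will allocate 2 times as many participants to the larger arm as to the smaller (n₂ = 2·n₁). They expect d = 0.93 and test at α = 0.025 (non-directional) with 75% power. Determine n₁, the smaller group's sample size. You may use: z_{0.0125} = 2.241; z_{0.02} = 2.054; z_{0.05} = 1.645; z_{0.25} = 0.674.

n₁ = 15

With allocation ratio k = n₂/n₁ = 2, Var(x̄₁−x̄₂) = σ²(1/n₁ + 1/(k·n₁)) = σ²·(k+1)/(k·n₁).
So n₁ = (1 + 1/k)·((z_{α/2} + z_β)/d)² = 1.500 × (2.915/0.93)².
n₁ = 1.500 × 9.82 = 14.7.
Round up: n₁ = 15, giving n₂ = 2 × 15 = 30.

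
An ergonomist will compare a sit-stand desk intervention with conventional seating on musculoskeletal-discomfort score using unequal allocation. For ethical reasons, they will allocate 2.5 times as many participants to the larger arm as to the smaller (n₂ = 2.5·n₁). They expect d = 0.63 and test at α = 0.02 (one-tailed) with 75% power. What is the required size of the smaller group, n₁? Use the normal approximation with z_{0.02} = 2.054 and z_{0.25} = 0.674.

With allocation ratio k = n₂/n₁ = 2.5, Var(x̄₁−x̄₂) = σ²(1/n₁ + 1/(k·n₁)) = σ²·(k+1)/(k·n₁).
So n₁ = (1 + 1/k)·((z_{α} + z_β)/d)² = 1.400 × (2.728/0.63)².
n₁ = 1.400 × 18.75 = 26.3.
Round up: n₁ = 27, giving n₂ = ⌈2.5 × 27⌉ = ⌈67.5⌉ = 68.

n₁ = 27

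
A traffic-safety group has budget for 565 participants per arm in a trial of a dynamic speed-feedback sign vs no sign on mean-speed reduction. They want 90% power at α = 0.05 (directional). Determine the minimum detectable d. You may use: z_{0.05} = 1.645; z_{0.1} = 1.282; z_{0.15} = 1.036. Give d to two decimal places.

For two independent groups of n = 565 each: d_min = (z_{α} + z_β)·√(2/n).
z-sum = 1.645 + 1.282 = 2.927.
d_min = 2.927 × √(2/565) = 2.927 × 0.0595 = 0.174.

d_min ≈ 0.17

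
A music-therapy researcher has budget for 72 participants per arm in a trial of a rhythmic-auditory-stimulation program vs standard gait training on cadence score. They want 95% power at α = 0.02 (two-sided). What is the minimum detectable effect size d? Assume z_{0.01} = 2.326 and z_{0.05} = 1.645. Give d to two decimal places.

d_min ≈ 0.66

For two independent groups of n = 72 each: d_min = (z_{α/2} + z_β)·√(2/n).
z-sum = 2.326 + 1.645 = 3.971.
d_min = 3.971 × √(2/72) = 3.971 × 0.1667 = 0.662.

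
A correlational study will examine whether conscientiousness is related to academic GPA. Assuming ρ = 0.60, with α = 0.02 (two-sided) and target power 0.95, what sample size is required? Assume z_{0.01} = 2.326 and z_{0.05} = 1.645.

n = 36

Fisher's z: C = ½·ln((1+r)/(1−r)) = ½·ln(4.0000) = 0.6931.
n = ((z_{α/2} + z_β)/C)² + 3.
(2.326 + 1.645) / 0.6931 = 3.971 / 0.6931 = 5.729.
n = 5.729² + 3 = 32.83 + 3 = 35.8.
Round up.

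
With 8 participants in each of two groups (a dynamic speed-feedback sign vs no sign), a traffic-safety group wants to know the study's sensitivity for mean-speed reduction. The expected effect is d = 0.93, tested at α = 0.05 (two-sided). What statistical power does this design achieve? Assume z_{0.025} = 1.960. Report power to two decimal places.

power ≈ 0.46

For two equal groups, power = Φ(d·√(n/2) − z_{α/2}).
d·√(n/2) = 0.93 × √(8/2) = 0.93 × 2.000 = 1.860.
z_β = 1.860 − 1.960 = -0.100.
Power = Φ(-0.100) = 0.460.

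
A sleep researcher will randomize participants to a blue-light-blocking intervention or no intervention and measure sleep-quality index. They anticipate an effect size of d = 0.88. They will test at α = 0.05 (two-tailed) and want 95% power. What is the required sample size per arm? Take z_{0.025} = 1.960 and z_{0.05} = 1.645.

For two independent groups with equal n: n = 2·((z_{α/2} + z_β) / d)².
z_{α/2} + z_β = 1.960 + 1.645 = 3.605.
n = 2 × (3.605 / 0.88)² = 2 × 4.097² = 2 × 16.78 = 33.6.
Round up to the next whole participant.

n = 34 per group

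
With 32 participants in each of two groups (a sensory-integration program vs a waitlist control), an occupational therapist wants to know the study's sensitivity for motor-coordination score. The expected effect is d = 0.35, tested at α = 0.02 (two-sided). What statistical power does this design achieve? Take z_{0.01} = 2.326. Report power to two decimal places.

For two equal groups, power = Φ(d·√(n/2) − z_{α/2}).
d·√(n/2) = 0.35 × √(32/2) = 0.35 × 4.000 = 1.400.
z_β = 1.400 − 2.326 = -0.926.
Power = Φ(-0.926) = 0.177.

power ≈ 0.18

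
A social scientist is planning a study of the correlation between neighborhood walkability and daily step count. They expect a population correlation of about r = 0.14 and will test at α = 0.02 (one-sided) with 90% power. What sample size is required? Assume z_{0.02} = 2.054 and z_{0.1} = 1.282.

n = 564

Fisher's z: C = ½·ln((1+r)/(1−r)) = ½·ln(1.3256) = 0.1409.
n = ((z_{α} + z_β)/C)² + 3.
(2.054 + 1.282) / 0.1409 = 3.336 / 0.1409 = 23.676.
n = 23.676² + 3 = 560.57 + 3 = 563.6.
Round up.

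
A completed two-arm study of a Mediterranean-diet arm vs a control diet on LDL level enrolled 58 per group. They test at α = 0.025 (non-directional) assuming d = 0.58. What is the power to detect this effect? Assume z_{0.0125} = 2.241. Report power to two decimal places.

power ≈ 0.81

For two equal groups, power = Φ(d·√(n/2) − z_{α/2}).
d·√(n/2) = 0.58 × √(58/2) = 0.58 × 5.385 = 3.123.
z_β = 3.123 − 2.241 = 0.882.
Power = Φ(0.882) = 0.811.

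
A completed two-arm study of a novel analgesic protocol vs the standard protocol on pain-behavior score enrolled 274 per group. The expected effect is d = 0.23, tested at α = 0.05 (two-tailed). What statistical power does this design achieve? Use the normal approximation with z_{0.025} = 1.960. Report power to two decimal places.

power ≈ 0.77

For two equal groups, power = Φ(d·√(n/2) − z_{α/2}).
d·√(n/2) = 0.23 × √(274/2) = 0.23 × 11.705 = 2.692.
z_β = 2.692 − 1.960 = 0.732.
Power = Φ(0.732) = 0.768.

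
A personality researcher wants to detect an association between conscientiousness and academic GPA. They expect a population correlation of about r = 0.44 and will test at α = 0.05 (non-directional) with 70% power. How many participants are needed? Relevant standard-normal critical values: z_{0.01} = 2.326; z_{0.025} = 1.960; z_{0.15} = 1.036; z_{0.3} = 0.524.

Fisher's z: C = ½·ln((1+r)/(1−r)) = ½·ln(2.5714) = 0.4722.
n = ((z_{α/2} + z_β)/C)² + 3.
(1.960 + 0.524) / 0.4722 = 2.484 / 0.4722 = 5.260.
n = 5.260² + 3 = 27.67 + 3 = 30.7.
Round up.

n = 31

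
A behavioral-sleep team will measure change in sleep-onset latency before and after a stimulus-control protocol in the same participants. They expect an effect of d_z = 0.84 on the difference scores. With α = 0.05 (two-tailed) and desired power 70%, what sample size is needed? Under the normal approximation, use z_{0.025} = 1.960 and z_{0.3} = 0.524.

n = 9 pairs

For a paired (one-sample on differences) test: n = ((z_{α/2} + z_β) / d)².
z_{α/2} + z_β = 1.960 + 0.524 = 2.484.
n = (2.484 / 0.84)² = 2.957² = 8.74.
Round up.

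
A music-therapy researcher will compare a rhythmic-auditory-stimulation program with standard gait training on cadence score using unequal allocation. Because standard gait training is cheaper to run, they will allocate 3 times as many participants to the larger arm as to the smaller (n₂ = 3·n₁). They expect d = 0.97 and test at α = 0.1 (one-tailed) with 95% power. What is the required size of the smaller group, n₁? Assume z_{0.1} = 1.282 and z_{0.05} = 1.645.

With allocation ratio k = n₂/n₁ = 3, Var(x̄₁−x̄₂) = σ²(1/n₁ + 1/(k·n₁)) = σ²·(k+1)/(k·n₁).
So n₁ = (1 + 1/k)·((z_{α} + z_β)/d)² = 1.333 × (2.927/0.97)².
n₁ = 1.333 × 9.11 = 12.1.
Round up: n₁ = 13, giving n₂ = 3 × 13 = 39.

n₁ = 13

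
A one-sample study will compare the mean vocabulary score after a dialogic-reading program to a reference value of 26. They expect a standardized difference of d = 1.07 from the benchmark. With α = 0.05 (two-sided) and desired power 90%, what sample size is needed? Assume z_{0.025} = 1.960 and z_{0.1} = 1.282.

For a one-sample test: n = ((z_{α/2} + z_β) / d)².
z_{α/2} + z_β = 1.960 + 1.282 = 3.242.
n = (3.242 / 1.07)² = 3.030² = 9.18.
Round up.

n = 10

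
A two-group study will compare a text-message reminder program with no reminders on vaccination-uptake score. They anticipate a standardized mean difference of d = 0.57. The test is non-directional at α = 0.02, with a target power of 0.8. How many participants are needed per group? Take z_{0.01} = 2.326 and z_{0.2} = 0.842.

For two independent groups with equal n: n = 2·((z_{α/2} + z_β) / d)².
z_{α/2} + z_β = 2.326 + 0.842 = 3.168.
n = 2 × (3.168 / 0.57)² = 2 × 5.558² = 2 × 30.89 = 61.8.
Round up to the next whole participant.

n = 62 per group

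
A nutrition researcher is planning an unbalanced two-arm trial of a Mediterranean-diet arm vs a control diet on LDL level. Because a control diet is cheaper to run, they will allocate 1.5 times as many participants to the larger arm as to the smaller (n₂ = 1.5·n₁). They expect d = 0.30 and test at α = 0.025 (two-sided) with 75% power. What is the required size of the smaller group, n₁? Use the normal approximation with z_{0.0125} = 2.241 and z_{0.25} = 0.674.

n₁ = 158

With allocation ratio k = n₂/n₁ = 1.5, Var(x̄₁−x̄₂) = σ²(1/n₁ + 1/(k·n₁)) = σ²·(k+1)/(k·n₁).
So n₁ = (1 + 1/k)·((z_{α/2} + z_β)/d)² = 1.667 × (2.915/0.30)².
n₁ = 1.667 × 94.41 = 157.4.
Round up: n₁ = 158, giving n₂ = 1.5 × 158 = 237.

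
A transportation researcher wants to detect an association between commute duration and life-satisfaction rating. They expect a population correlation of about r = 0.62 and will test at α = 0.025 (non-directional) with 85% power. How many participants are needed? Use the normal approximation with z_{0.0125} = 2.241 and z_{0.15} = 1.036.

Fisher's z: C = ½·ln((1+r)/(1−r)) = ½·ln(4.2632) = 0.7250.
n = ((z_{α/2} + z_β)/C)² + 3.
(2.241 + 1.036) / 0.7250 = 3.277 / 0.7250 = 4.520.
n = 4.520² + 3 = 20.43 + 3 = 23.4.
Round up.

n = 24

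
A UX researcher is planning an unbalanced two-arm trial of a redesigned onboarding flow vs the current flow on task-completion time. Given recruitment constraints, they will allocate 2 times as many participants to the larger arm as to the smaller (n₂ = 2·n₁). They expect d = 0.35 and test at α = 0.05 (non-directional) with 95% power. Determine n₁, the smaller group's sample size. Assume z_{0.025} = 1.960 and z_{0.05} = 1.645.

n₁ = 160

With allocation ratio k = n₂/n₁ = 2, Var(x̄₁−x̄₂) = σ²(1/n₁ + 1/(k·n₁)) = σ²·(k+1)/(k·n₁).
So n₁ = (1 + 1/k)·((z_{α/2} + z_β)/d)² = 1.500 × (3.605/0.35)².
n₁ = 1.500 × 106.09 = 159.1.
Round up: n₁ = 160, giving n₂ = 2 × 160 = 320.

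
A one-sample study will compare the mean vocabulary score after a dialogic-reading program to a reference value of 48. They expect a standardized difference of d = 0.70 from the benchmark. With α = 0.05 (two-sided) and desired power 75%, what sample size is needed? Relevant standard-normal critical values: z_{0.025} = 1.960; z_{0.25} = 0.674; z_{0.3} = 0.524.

n = 15

For a one-sample test: n = ((z_{α/2} + z_β) / d)².
z_{α/2} + z_β = 1.960 + 0.674 = 2.634.
n = (2.634 / 0.70)² = 3.763² = 14.16.
Round up.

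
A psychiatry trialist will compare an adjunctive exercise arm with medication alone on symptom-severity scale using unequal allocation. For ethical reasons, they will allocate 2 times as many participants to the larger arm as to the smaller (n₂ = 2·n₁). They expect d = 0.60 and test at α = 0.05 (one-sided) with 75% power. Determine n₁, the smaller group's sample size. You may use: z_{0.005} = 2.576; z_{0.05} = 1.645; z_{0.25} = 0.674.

n₁ = 23

With allocation ratio k = n₂/n₁ = 2, Var(x̄₁−x̄₂) = σ²(1/n₁ + 1/(k·n₁)) = σ²·(k+1)/(k·n₁).
So n₁ = (1 + 1/k)·((z_{α} + z_β)/d)² = 1.500 × (2.319/0.60)².
n₁ = 1.500 × 14.94 = 22.4.
Round up: n₁ = 23, giving n₂ = 2 × 23 = 46.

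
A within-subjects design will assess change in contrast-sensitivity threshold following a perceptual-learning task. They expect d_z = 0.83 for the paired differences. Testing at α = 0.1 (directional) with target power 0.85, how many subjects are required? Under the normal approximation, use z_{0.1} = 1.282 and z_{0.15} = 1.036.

For a paired (one-sample on differences) test: n = ((z_{α} + z_β) / d)².
z_{α} + z_β = 1.282 + 1.036 = 2.318.
n = (2.318 / 0.83)² = 2.793² = 7.80.
Round up.

n = 8 pairs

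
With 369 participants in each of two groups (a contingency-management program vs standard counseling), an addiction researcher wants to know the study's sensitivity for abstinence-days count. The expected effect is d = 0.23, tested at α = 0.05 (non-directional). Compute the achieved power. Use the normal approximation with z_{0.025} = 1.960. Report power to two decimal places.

power ≈ 0.88

For two equal groups, power = Φ(d·√(n/2) − z_{α/2}).
d·√(n/2) = 0.23 × √(369/2) = 0.23 × 13.583 = 3.124.
z_β = 3.124 − 1.960 = 1.164.
Power = Φ(1.164) = 0.878.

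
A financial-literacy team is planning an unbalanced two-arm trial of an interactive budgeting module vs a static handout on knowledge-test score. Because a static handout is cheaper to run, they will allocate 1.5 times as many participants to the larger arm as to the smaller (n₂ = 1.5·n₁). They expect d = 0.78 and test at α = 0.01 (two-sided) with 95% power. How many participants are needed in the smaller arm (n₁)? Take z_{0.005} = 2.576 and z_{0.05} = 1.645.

With allocation ratio k = n₂/n₁ = 1.5, Var(x̄₁−x̄₂) = σ²(1/n₁ + 1/(k·n₁)) = σ²·(k+1)/(k·n₁).
So n₁ = (1 + 1/k)·((z_{α/2} + z_β)/d)² = 1.667 × (4.221/0.78)².
n₁ = 1.667 × 29.28 = 48.8.
Round up: n₁ = 49, giving n₂ = ⌈1.5 × 49⌉ = ⌈73.5⌉ = 74.

n₁ = 49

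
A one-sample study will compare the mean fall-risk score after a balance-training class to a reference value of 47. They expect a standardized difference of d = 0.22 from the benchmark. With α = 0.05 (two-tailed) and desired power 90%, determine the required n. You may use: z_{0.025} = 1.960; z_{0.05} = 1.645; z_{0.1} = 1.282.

n = 218

For a one-sample test: n = ((z_{α/2} + z_β) / d)².
z_{α/2} + z_β = 1.960 + 1.282 = 3.242.
n = (3.242 / 0.22)² = 14.736² = 217.16.
Round up.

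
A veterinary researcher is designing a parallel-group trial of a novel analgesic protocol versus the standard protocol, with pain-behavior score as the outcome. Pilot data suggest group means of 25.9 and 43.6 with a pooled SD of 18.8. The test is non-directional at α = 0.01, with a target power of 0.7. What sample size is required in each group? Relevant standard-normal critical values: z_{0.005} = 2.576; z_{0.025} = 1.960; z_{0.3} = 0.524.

Cohen's d = |M₁ − M₂| / SD_pooled = |25.9 − 43.6| / 18.8 = 17.7 / 18.8 = 0.941.
For two independent groups with equal n: n = 2·((z_{α/2} + z_β) / d)².
z_{α/2} + z_β = 2.576 + 0.524 = 3.100.
n = 2 × (3.100 / 0.941)² = 2 × 3.294² = 2 × 10.85 = 21.7.
Round up to the next whole participant.

n = 22 per group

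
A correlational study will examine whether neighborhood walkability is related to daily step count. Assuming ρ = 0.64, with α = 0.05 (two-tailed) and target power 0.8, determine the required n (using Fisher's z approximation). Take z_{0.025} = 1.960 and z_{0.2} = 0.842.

n = 17

Fisher's z: C = ½·ln((1+r)/(1−r)) = ½·ln(4.5556) = 0.7582.
n = ((z_{α/2} + z_β)/C)² + 3.
(1.960 + 0.842) / 0.7582 = 2.802 / 0.7582 = 3.696.
n = 3.696² + 3 = 13.66 + 3 = 16.7.
Round up.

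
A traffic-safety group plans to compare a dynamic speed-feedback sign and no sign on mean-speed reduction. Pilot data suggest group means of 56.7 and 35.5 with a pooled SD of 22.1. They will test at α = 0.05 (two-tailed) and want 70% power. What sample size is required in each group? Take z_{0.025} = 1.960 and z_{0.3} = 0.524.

n = 14 per group

Cohen's d = |M₁ − M₂| / SD_pooled = |56.7 − 35.5| / 22.1 = 21.2 / 22.1 = 0.959.
For two independent groups with equal n: n = 2·((z_{α/2} + z_β) / d)².
z_{α/2} + z_β = 1.960 + 0.524 = 2.484.
n = 2 × (2.484 / 0.959)² = 2 × 2.590² = 2 × 6.71 = 13.4.
Round up to the next whole participant.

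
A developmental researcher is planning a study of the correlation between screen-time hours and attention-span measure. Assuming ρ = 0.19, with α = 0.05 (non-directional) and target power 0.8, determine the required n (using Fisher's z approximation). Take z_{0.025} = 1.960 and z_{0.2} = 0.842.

Fisher's z: C = ½·ln((1+r)/(1−r)) = ½·ln(1.4691) = 0.1923.
n = ((z_{α/2} + z_β)/C)² + 3.
(1.960 + 0.842) / 0.1923 = 2.802 / 0.1923 = 14.571.
n = 14.571² + 3 = 212.31 + 3 = 215.3.
Round up.

n = 216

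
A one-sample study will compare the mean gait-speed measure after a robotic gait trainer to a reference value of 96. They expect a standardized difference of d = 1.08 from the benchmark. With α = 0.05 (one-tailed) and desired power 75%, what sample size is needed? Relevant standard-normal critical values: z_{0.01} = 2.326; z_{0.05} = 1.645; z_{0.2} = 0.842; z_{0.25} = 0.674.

n = 5

For a one-sample test: n = ((z_{α} + z_β) / d)².
z_{α} + z_β = 1.645 + 0.674 = 2.319.
n = (2.319 / 1.08)² = 2.147² = 4.61.
Round up.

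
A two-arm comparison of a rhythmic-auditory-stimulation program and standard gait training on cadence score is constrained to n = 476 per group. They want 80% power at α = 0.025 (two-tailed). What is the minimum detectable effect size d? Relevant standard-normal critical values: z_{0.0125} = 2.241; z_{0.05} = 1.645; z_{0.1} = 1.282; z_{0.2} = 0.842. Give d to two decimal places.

For two independent groups of n = 476 each: d_min = (z_{α/2} + z_β)·√(2/n).
z-sum = 2.241 + 0.842 = 3.083.
d_min = 3.083 × √(2/476) = 3.083 × 0.0648 = 0.200.

d_min ≈ 0.20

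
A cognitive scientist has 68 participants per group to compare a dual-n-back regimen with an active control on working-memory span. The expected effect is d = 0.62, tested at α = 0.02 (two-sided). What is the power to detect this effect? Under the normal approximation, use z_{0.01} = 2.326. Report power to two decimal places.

power ≈ 0.90

For two equal groups, power = Φ(d·√(n/2) − z_{α/2}).
d·√(n/2) = 0.62 × √(68/2) = 0.62 × 5.831 = 3.615.
z_β = 3.615 − 2.326 = 1.289.
Power = Φ(1.289) = 0.901.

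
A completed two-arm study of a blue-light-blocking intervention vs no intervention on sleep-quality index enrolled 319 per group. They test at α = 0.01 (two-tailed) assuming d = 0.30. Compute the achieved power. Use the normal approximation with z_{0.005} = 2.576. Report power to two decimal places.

For two equal groups, power = Φ(d·√(n/2) − z_{α/2}).
d·√(n/2) = 0.30 × √(319/2) = 0.30 × 12.629 = 3.789.
z_β = 3.789 − 2.576 = 1.213.
Power = Φ(1.213) = 0.887.

power ≈ 0.89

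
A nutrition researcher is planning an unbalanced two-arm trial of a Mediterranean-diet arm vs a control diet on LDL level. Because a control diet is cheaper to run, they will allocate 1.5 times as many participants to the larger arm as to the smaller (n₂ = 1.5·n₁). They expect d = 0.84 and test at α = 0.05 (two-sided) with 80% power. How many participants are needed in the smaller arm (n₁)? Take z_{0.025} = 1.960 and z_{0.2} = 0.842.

n₁ = 19

With allocation ratio k = n₂/n₁ = 1.5, Var(x̄₁−x̄₂) = σ²(1/n₁ + 1/(k·n₁)) = σ²·(k+1)/(k·n₁).
So n₁ = (1 + 1/k)·((z_{α/2} + z_β)/d)² = 1.667 × (2.802/0.84)².
n₁ = 1.667 × 11.13 = 18.5.
Round up: n₁ = 19, giving n₂ = ⌈1.5 × 19⌉ = ⌈28.5⌉ = 29.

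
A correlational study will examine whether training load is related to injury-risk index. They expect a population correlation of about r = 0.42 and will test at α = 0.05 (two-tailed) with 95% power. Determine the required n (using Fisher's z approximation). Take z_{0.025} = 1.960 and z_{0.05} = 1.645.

n = 68

Fisher's z: C = ½·ln((1+r)/(1−r)) = ½·ln(2.4483) = 0.4477.
n = ((z_{α/2} + z_β)/C)² + 3.
(1.960 + 1.645) / 0.4477 = 3.605 / 0.4477 = 8.052.
n = 8.052² + 3 = 64.84 + 3 = 67.8.
Round up.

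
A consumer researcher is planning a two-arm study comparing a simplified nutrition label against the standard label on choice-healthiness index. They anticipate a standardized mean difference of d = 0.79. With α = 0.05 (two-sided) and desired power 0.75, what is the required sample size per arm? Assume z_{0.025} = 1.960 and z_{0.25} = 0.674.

For two independent groups with equal n: n = 2·((z_{α/2} + z_β) / d)².
z_{α/2} + z_β = 1.960 + 0.674 = 2.634.
n = 2 × (2.634 / 0.79)² = 2 × 3.334² = 2 × 11.12 = 22.2.
Round up to the next whole participant.

n = 23 per group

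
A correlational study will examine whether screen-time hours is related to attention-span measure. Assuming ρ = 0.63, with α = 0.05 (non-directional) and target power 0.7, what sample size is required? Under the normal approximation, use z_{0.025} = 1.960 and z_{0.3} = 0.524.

Fisher's z: C = ½·ln((1+r)/(1−r)) = ½·ln(4.4054) = 0.7414.
n = ((z_{α/2} + z_β)/C)² + 3.
(1.960 + 0.524) / 0.7414 = 2.484 / 0.7414 = 3.350.
n = 3.350² + 3 = 11.23 + 3 = 14.2.
Round up.

n = 15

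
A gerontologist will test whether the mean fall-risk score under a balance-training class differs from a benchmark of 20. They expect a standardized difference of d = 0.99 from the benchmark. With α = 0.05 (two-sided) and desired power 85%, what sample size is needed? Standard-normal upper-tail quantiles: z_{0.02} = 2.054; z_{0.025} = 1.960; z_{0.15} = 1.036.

n = 10

For a one-sample test: n = ((z_{α/2} + z_β) / d)².
z_{α/2} + z_β = 1.960 + 1.036 = 2.996.
n = (2.996 / 0.99)² = 3.026² = 9.16.
Round up.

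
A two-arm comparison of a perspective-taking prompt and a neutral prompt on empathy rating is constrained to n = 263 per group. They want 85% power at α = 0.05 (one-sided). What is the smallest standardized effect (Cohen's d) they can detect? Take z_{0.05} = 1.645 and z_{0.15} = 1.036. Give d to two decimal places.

For two independent groups of n = 263 each: d_min = (z_{α} + z_β)·√(2/n).
z-sum = 1.645 + 1.036 = 2.681.
d_min = 2.681 × √(2/263) = 2.681 × 0.0872 = 0.234.

d_min ≈ 0.23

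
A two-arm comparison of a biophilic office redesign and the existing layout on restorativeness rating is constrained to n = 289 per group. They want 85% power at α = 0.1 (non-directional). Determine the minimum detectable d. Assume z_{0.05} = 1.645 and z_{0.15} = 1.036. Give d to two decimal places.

For two independent groups of n = 289 each: d_min = (z_{α/2} + z_β)·√(2/n).
z-sum = 1.645 + 1.036 = 2.681.
d_min = 2.681 × √(2/289) = 2.681 × 0.0832 = 0.223.

d_min ≈ 0.22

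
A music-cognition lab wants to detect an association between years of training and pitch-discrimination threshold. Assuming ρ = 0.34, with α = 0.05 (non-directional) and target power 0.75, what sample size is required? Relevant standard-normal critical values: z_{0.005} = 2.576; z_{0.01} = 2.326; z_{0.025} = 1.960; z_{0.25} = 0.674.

Fisher's z: C = ½·ln((1+r)/(1−r)) = ½·ln(2.0303) = 0.3541.
n = ((z_{α/2} + z_β)/C)² + 3.
(1.960 + 0.674) / 0.3541 = 2.634 / 0.3541 = 7.439.
n = 7.439² + 3 = 55.33 + 3 = 58.3.
Round up.

n = 59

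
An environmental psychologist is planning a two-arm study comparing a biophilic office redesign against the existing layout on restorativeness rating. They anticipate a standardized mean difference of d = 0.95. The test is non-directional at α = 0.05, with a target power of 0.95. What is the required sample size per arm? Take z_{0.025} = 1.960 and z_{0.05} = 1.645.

n = 29 per group

For two independent groups with equal n: n = 2·((z_{α/2} + z_β) / d)².
z_{α/2} + z_β = 1.960 + 1.645 = 3.605.
n = 2 × (3.605 / 0.95)² = 2 × 3.795² = 2 × 14.40 = 28.8.
Round up to the next whole participant.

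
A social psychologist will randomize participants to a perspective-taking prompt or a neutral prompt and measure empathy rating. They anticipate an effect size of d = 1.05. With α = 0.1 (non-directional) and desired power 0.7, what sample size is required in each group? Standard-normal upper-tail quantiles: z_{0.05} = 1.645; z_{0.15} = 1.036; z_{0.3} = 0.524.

For two independent groups with equal n: n = 2·((z_{α/2} + z_β) / d)².
z_{α/2} + z_β = 1.645 + 0.524 = 2.169.
n = 2 × (2.169 / 1.05)² = 2 × 2.066² = 2 × 4.27 = 8.5.
Round up to the next whole participant.

n = 9 per group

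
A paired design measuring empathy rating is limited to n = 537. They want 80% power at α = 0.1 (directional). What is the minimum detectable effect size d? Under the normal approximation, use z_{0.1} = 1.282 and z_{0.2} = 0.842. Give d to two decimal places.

For a single sample (or paired design) of n = 537: d_min = (z_{α} + z_β)/√n.
z-sum = 1.282 + 0.842 = 2.124.
d_min = 2.124 / √537 = 2.124 / 23.173 = 0.092.

d_min ≈ 0.09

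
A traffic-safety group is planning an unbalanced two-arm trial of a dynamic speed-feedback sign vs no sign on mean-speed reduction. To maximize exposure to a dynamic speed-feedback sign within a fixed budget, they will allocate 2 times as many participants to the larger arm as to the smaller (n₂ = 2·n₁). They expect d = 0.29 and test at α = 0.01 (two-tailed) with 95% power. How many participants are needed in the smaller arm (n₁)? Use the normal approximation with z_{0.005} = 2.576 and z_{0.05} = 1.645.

With allocation ratio k = n₂/n₁ = 2, Var(x̄₁−x̄₂) = σ²(1/n₁ + 1/(k·n₁)) = σ²·(k+1)/(k·n₁).
So n₁ = (1 + 1/k)·((z_{α/2} + z_β)/d)² = 1.500 × (4.221/0.29)².
n₁ = 1.500 × 211.85 = 317.8.
Round up: n₁ = 318, giving n₂ = 2 × 318 = 636.

n₁ = 318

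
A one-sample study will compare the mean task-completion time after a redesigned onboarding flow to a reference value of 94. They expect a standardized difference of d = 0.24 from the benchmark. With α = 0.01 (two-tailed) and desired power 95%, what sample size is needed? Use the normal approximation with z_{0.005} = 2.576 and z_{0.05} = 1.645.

n = 310

For a one-sample test: n = ((z_{α/2} + z_β) / d)².
z_{α/2} + z_β = 2.576 + 1.645 = 4.221.
n = (4.221 / 0.24)² = 17.588² = 309.32.
Round up.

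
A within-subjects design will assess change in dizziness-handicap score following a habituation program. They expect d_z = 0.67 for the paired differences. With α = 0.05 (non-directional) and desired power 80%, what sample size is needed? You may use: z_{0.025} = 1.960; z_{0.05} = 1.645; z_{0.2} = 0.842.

For a paired (one-sample on differences) test: n = ((z_{α/2} + z_β) / d)².
z_{α/2} + z_β = 1.960 + 0.842 = 2.802.
n = (2.802 / 0.67)² = 4.182² = 17.49.
Round up.

n = 18 pairs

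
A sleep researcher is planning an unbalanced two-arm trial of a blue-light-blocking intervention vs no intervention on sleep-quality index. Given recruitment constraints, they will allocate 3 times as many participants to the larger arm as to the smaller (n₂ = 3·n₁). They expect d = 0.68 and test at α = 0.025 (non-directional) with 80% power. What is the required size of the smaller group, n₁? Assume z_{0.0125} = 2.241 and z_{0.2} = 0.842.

n₁ = 28

With allocation ratio k = n₂/n₁ = 3, Var(x̄₁−x̄₂) = σ²(1/n₁ + 1/(k·n₁)) = σ²·(k+1)/(k·n₁).
So n₁ = (1 + 1/k)·((z_{α/2} + z_β)/d)² = 1.333 × (3.083/0.68)².
n₁ = 1.333 × 20.56 = 27.4.
Round up: n₁ = 28, giving n₂ = 3 × 28 = 84.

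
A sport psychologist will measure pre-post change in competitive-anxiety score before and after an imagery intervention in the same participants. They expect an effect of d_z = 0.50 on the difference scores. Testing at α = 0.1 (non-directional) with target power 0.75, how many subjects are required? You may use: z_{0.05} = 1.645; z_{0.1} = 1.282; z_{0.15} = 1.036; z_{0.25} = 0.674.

For a paired (one-sample on differences) test: n = ((z_{α/2} + z_β) / d)².
z_{α/2} + z_β = 1.645 + 0.674 = 2.319.
n = (2.319 / 0.50)² = 4.638² = 21.51.
Round up.

n = 22 pairs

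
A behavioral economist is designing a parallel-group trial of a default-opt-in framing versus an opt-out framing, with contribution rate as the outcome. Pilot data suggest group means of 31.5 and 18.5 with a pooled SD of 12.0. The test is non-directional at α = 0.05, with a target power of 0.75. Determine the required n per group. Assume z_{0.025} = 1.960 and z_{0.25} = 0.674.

n = 12 per group

Cohen's d = |M₁ − M₂| / SD_pooled = |31.5 − 18.5| / 12.0 = 13.0 / 12.0 = 1.083.
For two independent groups with equal n: n = 2·((z_{α/2} + z_β) / d)².
z_{α/2} + z_β = 1.960 + 0.674 = 2.634.
n = 2 × (2.634 / 1.083)² = 2 × 2.432² = 2 × 5.92 = 11.8.
Round up to the next whole participant.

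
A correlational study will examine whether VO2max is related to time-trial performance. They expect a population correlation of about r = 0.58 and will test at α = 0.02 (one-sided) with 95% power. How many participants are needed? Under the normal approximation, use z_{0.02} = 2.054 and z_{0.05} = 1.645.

n = 35

Fisher's z: C = ½·ln((1+r)/(1−r)) = ½·ln(3.7619) = 0.6625.
n = ((z_{α} + z_β)/C)² + 3.
(2.054 + 1.645) / 0.6625 = 3.699 / 0.6625 = 5.583.
n = 5.583² + 3 = 31.17 + 3 = 34.2.
Round up.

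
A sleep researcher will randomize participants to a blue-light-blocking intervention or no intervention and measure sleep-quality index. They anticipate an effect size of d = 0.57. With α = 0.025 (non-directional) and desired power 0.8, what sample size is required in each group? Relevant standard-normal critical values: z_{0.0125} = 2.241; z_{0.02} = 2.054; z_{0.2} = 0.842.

For two independent groups with equal n: n = 2·((z_{α/2} + z_β) / d)².
z_{α/2} + z_β = 2.241 + 0.842 = 3.083.
n = 2 × (3.083 / 0.57)² = 2 × 5.409² = 2 × 29.25 = 58.5.
Round up to the next whole participant.

n = 59 per group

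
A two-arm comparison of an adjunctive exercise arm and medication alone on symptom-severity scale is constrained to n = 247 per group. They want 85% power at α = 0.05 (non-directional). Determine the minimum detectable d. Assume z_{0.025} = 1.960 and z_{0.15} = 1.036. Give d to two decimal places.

For two independent groups of n = 247 each: d_min = (z_{α/2} + z_β)·√(2/n).
z-sum = 1.960 + 1.036 = 2.996.
d_min = 2.996 × √(2/247) = 2.996 × 0.0900 = 0.270.

d_min ≈ 0.27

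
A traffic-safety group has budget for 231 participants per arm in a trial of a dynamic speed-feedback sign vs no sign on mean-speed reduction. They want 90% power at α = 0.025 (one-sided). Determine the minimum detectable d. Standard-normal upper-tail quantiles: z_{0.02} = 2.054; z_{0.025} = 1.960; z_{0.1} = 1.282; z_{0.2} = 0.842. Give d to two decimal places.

For two independent groups of n = 231 each: d_min = (z_{α} + z_β)·√(2/n).
z-sum = 1.960 + 1.282 = 3.242.
d_min = 3.242 × √(2/231) = 3.242 × 0.0930 = 0.302.

d_min ≈ 0.30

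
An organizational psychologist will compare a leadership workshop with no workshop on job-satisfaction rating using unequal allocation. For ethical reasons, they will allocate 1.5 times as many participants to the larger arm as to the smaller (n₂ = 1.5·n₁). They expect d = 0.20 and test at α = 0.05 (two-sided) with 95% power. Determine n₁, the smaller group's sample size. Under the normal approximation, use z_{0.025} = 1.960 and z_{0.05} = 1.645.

With allocation ratio k = n₂/n₁ = 1.5, Var(x̄₁−x̄₂) = σ²(1/n₁ + 1/(k·n₁)) = σ²·(k+1)/(k·n₁).
So n₁ = (1 + 1/k)·((z_{α/2} + z_β)/d)² = 1.667 × (3.605/0.20)².
n₁ = 1.667 × 324.90 = 541.5.
Round up: n₁ = 542, giving n₂ = 1.5 × 542 = 813.

n₁ = 542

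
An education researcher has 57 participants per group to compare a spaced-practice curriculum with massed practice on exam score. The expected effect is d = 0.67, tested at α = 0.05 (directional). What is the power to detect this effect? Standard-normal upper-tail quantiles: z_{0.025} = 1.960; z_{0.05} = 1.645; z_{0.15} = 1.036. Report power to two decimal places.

power ≈ 0.97

For two equal groups, power = Φ(d·√(n/2) − z_{α}).
d·√(n/2) = 0.67 × √(57/2) = 0.67 × 5.339 = 3.577.
z_β = 3.577 − 1.645 = 1.932.
Power = Φ(1.932) = 0.973.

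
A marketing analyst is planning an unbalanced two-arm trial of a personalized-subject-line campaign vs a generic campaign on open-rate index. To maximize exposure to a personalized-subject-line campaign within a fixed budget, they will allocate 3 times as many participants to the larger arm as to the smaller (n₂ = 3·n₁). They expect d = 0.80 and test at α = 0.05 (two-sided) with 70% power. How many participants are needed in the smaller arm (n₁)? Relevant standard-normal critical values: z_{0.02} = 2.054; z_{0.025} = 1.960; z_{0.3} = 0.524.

With allocation ratio k = n₂/n₁ = 3, Var(x̄₁−x̄₂) = σ²(1/n₁ + 1/(k·n₁)) = σ²·(k+1)/(k·n₁).
So n₁ = (1 + 1/k)·((z_{α/2} + z_β)/d)² = 1.333 × (2.484/0.80)².
n₁ = 1.333 × 9.64 = 12.9.
Round up: n₁ = 13, giving n₂ = 3 × 13 = 39.

n₁ = 13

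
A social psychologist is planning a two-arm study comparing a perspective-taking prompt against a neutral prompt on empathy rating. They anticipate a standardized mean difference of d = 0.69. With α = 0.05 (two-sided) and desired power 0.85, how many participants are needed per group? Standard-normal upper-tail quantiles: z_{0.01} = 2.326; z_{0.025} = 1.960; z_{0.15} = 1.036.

For two independent groups with equal n: n = 2·((z_{α/2} + z_β) / d)².
z_{α/2} + z_β = 1.960 + 1.036 = 2.996.
n = 2 × (2.996 / 0.69)² = 2 × 4.342² = 2 × 18.85 = 37.7.
Round up to the next whole participant.

n = 38 per group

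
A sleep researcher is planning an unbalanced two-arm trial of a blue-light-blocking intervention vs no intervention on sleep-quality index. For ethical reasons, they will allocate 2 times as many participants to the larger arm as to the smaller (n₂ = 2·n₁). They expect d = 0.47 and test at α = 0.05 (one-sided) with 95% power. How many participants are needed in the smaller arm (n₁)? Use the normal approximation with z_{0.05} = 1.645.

With allocation ratio k = n₂/n₁ = 2, Var(x̄₁−x̄₂) = σ²(1/n₁ + 1/(k·n₁)) = σ²·(k+1)/(k·n₁).
So n₁ = (1 + 1/k)·((z_{α} + z_β)/d)² = 1.500 × (3.290/0.47)².
n₁ = 1.500 × 49.00 = 73.5.
Round up: n₁ = 74, giving n₂ = 2 × 74 = 148.

n₁ = 74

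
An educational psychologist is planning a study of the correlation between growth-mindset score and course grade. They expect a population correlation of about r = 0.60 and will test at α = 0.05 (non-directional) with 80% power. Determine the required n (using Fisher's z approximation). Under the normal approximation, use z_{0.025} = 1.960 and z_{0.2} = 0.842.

Fisher's z: C = ½·ln((1+r)/(1−r)) = ½·ln(4.0000) = 0.6931.
n = ((z_{α/2} + z_β)/C)² + 3.
(1.960 + 0.842) / 0.6931 = 2.802 / 0.6931 = 4.043.
n = 4.043² + 3 = 16.34 + 3 = 19.3.
Round up.

n = 20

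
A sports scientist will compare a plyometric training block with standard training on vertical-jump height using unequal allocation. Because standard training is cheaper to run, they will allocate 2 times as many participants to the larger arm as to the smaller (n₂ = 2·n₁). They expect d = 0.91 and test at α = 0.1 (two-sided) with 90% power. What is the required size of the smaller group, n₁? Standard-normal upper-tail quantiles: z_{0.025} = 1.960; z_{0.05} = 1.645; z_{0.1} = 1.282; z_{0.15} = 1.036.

With allocation ratio k = n₂/n₁ = 2, Var(x̄₁−x̄₂) = σ²(1/n₁ + 1/(k·n₁)) = σ²·(k+1)/(k·n₁).
So n₁ = (1 + 1/k)·((z_{α/2} + z_β)/d)² = 1.500 × (2.927/0.91)².
n₁ = 1.500 × 10.35 = 15.5.
Round up: n₁ = 16, giving n₂ = 2 × 16 = 32.

n₁ = 16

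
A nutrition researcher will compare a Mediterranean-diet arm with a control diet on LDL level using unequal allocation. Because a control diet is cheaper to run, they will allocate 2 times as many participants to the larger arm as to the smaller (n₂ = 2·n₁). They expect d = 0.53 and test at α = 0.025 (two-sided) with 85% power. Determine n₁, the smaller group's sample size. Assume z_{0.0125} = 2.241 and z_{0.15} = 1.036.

n₁ = 58

With allocation ratio k = n₂/n₁ = 2, Var(x̄₁−x̄₂) = σ²(1/n₁ + 1/(k·n₁)) = σ²·(k+1)/(k·n₁).
So n₁ = (1 + 1/k)·((z_{α/2} + z_β)/d)² = 1.500 × (3.277/0.53)².
n₁ = 1.500 × 38.23 = 57.3.
Round up: n₁ = 58, giving n₂ = 2 × 58 = 116.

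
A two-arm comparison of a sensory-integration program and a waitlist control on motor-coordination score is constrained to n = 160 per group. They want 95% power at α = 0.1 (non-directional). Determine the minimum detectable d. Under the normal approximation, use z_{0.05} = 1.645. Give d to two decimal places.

d_min ≈ 0.37

For two independent groups of n = 160 each: d_min = (z_{α/2} + z_β)·√(2/n).
z-sum = 1.645 + 1.645 = 3.290.
d_min = 3.290 × √(2/160) = 3.290 × 0.1118 = 0.368.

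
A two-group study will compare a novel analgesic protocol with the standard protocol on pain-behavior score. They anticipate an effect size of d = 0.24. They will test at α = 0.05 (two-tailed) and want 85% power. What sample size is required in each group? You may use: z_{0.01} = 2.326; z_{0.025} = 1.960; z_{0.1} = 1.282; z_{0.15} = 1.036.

n = 312 per group

For two independent groups with equal n: n = 2·((z_{α/2} + z_β) / d)².
z_{α/2} + z_β = 1.960 + 1.036 = 2.996.
n = 2 × (2.996 / 0.24)² = 2 × 12.483² = 2 × 155.83 = 311.7.
Round up to the next whole participant.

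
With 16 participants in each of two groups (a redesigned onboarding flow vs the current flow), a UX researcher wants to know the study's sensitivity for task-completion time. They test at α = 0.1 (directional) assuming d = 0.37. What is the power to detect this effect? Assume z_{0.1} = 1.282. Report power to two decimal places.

For two equal groups, power = Φ(d·√(n/2) − z_{α}).
d·√(n/2) = 0.37 × √(16/2) = 0.37 × 2.828 = 1.047.
z_β = 1.047 − 1.282 = -0.235.
Power = Φ(-0.235) = 0.407.

power ≈ 0.41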